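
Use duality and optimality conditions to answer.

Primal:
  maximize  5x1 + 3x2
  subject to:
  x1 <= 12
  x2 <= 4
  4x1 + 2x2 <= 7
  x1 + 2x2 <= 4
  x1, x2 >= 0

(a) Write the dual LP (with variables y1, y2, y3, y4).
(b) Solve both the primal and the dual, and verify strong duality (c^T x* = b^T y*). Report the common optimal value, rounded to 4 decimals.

The standard primal-dual pair for 'max c^T x s.t. A x <= b, x >= 0' is:
  Dual:  min b^T y  s.t.  A^T y >= c,  y >= 0.

So the dual LP is:
  minimize  12y1 + 4y2 + 7y3 + 4y4
  subject to:
    y1 + 4y3 + y4 >= 5
    y2 + 2y3 + 2y4 >= 3
    y1, y2, y3, y4 >= 0

Solving the primal: x* = (1, 1.5).
  primal value c^T x* = 9.5.
Solving the dual: y* = (0, 0, 1.1667, 0.3333).
  dual value b^T y* = 9.5.
Strong duality: c^T x* = b^T y*. Confirmed.

9.5


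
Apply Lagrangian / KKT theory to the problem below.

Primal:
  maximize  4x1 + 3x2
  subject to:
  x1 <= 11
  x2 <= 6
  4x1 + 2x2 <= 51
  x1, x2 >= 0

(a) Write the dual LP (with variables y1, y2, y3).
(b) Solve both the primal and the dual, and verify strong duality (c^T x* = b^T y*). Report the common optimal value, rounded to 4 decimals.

The standard primal-dual pair for 'max c^T x s.t. A x <= b, x >= 0' is:
  Dual:  min b^T y  s.t.  A^T y >= c,  y >= 0.

So the dual LP is:
  minimize  11y1 + 6y2 + 51y3
  subject to:
    y1 + 4y3 >= 4
    y2 + 2y3 >= 3
    y1, y2, y3 >= 0

Solving the primal: x* = (9.75, 6).
  primal value c^T x* = 57.
Solving the dual: y* = (0, 1, 1).
  dual value b^T y* = 57.
Strong duality: c^T x* = b^T y*. Confirmed.

57


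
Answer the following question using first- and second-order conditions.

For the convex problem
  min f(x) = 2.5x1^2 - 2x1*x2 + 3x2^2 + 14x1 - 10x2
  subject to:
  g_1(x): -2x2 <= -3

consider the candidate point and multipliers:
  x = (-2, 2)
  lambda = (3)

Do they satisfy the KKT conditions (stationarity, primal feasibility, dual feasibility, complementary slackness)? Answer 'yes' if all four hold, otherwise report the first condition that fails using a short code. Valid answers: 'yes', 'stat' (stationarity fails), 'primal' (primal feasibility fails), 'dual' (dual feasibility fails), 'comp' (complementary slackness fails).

Gradient of f: grad f(x) = Q x + c = (0, 6)
Constraint values g_i(x) = a_i^T x - b_i:
  g_1((-2, 2)) = -1
Stationarity residual: grad f(x) + sum_i lambda_i a_i = (0, 0)
  -> stationarity OK
Primal feasibility (all g_i <= 0): OK
Dual feasibility (all lambda_i >= 0): OK
Complementary slackness (lambda_i * g_i(x) = 0 for all i): FAILS

Verdict: the first failing condition is complementary_slackness -> comp.

comp


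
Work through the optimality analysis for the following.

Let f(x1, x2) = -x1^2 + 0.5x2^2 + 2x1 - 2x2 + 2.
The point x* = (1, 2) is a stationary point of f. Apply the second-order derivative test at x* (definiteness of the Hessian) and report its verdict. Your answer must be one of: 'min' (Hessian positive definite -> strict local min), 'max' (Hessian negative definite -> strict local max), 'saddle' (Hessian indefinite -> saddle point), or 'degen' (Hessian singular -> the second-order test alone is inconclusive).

Compute the Hessian H = grad^2 f:
  H = [[-2, 0], [0, 1]]
Verify stationarity: grad f(x*) = H x* + g = (0, 0).
Eigenvalues of H: -2, 1.
Eigenvalues have mixed signs, so H is indefinite -> x* is a saddle point.

saddle


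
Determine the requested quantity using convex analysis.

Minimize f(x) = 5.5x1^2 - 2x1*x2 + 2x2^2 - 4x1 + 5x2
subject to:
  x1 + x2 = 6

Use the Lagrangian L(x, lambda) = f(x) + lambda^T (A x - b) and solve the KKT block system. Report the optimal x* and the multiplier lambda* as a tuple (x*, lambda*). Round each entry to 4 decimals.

Form the Lagrangian:
  L(x, lambda) = (1/2) x^T Q x + c^T x + lambda^T (A x - b)
Stationarity (grad_x L = 0): Q x + c + A^T lambda = 0.
Primal feasibility: A x = b.

This gives the KKT block system:
  [ Q   A^T ] [ x     ]   [-c ]
  [ A    0  ] [ lambda ] = [ b ]

Solving the linear system:
  x*      = (2.3684, 3.6316)
  lambda* = (-14.7895)
  f(x*)   = 48.7105

x* = (2.3684, 3.6316), lambda* = (-14.7895)


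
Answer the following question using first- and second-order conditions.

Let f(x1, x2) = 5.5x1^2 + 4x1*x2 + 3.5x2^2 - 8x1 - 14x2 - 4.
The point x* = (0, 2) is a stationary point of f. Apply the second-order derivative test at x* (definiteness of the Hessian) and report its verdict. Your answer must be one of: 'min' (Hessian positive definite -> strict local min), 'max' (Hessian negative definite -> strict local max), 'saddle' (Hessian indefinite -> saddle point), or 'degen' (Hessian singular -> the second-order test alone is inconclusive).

Compute the Hessian H = grad^2 f:
  H = [[11, 4], [4, 7]]
Verify stationarity: grad f(x*) = H x* + g = (0, 0).
Eigenvalues of H: 4.5279, 13.4721.
Both eigenvalues > 0, so H is positive definite -> x* is a strict local min.

min


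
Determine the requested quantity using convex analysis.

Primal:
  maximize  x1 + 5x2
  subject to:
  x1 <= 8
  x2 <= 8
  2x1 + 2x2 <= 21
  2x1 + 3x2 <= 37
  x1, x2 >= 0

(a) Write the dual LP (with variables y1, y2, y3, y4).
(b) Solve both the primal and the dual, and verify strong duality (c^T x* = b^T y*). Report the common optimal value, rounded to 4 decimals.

The standard primal-dual pair for 'max c^T x s.t. A x <= b, x >= 0' is:
  Dual:  min b^T y  s.t.  A^T y >= c,  y >= 0.

So the dual LP is:
  minimize  8y1 + 8y2 + 21y3 + 37y4
  subject to:
    y1 + 2y3 + 2y4 >= 1
    y2 + 2y3 + 3y4 >= 5
    y1, y2, y3, y4 >= 0

Solving the primal: x* = (2.5, 8).
  primal value c^T x* = 42.5.
Solving the dual: y* = (0, 4, 0.5, 0).
  dual value b^T y* = 42.5.
Strong duality: c^T x* = b^T y*. Confirmed.

42.5


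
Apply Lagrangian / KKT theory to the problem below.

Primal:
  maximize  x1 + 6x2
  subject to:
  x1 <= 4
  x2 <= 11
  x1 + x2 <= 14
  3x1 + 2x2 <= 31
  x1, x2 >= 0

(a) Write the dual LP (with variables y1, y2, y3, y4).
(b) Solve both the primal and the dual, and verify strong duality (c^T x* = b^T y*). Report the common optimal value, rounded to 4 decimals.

The standard primal-dual pair for 'max c^T x s.t. A x <= b, x >= 0' is:
  Dual:  min b^T y  s.t.  A^T y >= c,  y >= 0.

So the dual LP is:
  minimize  4y1 + 11y2 + 14y3 + 31y4
  subject to:
    y1 + y3 + 3y4 >= 1
    y2 + y3 + 2y4 >= 6
    y1, y2, y3, y4 >= 0

Solving the primal: x* = (3, 11).
  primal value c^T x* = 69.
Solving the dual: y* = (0, 5.3333, 0, 0.3333).
  dual value b^T y* = 69.
Strong duality: c^T x* = b^T y*. Confirmed.

69


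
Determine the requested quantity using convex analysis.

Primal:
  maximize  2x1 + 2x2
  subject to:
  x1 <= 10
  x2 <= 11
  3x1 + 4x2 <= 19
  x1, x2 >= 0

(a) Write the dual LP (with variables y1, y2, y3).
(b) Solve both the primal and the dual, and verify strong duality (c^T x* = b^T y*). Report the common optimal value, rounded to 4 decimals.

The standard primal-dual pair for 'max c^T x s.t. A x <= b, x >= 0' is:
  Dual:  min b^T y  s.t.  A^T y >= c,  y >= 0.

So the dual LP is:
  minimize  10y1 + 11y2 + 19y3
  subject to:
    y1 + 3y3 >= 2
    y2 + 4y3 >= 2
    y1, y2, y3 >= 0

Solving the primal: x* = (6.3333, 0).
  primal value c^T x* = 12.6667.
Solving the dual: y* = (0, 0, 0.6667).
  dual value b^T y* = 12.6667.
Strong duality: c^T x* = b^T y*. Confirmed.

12.6667


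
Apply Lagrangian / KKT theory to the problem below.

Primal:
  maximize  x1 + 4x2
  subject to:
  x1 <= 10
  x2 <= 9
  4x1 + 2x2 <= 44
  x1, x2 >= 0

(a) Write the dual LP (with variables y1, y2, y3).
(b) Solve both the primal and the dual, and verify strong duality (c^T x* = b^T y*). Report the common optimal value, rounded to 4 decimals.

The standard primal-dual pair for 'max c^T x s.t. A x <= b, x >= 0' is:
  Dual:  min b^T y  s.t.  A^T y >= c,  y >= 0.

So the dual LP is:
  minimize  10y1 + 9y2 + 44y3
  subject to:
    y1 + 4y3 >= 1
    y2 + 2y3 >= 4
    y1, y2, y3 >= 0

Solving the primal: x* = (6.5, 9).
  primal value c^T x* = 42.5.
Solving the dual: y* = (0, 3.5, 0.25).
  dual value b^T y* = 42.5.
Strong duality: c^T x* = b^T y*. Confirmed.

42.5


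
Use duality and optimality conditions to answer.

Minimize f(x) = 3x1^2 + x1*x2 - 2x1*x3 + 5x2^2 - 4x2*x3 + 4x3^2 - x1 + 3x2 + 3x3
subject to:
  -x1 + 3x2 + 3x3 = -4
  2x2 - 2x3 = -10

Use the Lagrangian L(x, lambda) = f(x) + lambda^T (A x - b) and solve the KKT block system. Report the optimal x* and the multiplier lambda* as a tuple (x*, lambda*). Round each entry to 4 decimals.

Form the Lagrangian:
  L(x, lambda) = (1/2) x^T Q x + c^T x + lambda^T (A x - b)
Stationarity (grad_x L = 0): Q x + c + A^T lambda = 0.
Primal feasibility: A x = b.

This gives the KKT block system:
  [ Q   A^T ] [ x     ]   [-c ]
  [ A    0  ] [ lambda ] = [ b ]

Solving the linear system:
  x*      = (1.4766, -2.9206, 2.0794)
  lambda* = (0.7804, 15.3528)
  f(x*)   = 76.3248

x* = (1.4766, -2.9206, 2.0794), lambda* = (0.7804, 15.3528)


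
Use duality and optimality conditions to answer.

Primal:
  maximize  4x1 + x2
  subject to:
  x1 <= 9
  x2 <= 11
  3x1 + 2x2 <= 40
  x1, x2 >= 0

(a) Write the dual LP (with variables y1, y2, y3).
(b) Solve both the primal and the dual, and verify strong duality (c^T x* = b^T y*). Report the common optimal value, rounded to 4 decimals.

The standard primal-dual pair for 'max c^T x s.t. A x <= b, x >= 0' is:
  Dual:  min b^T y  s.t.  A^T y >= c,  y >= 0.

So the dual LP is:
  minimize  9y1 + 11y2 + 40y3
  subject to:
    y1 + 3y3 >= 4
    y2 + 2y3 >= 1
    y1, y2, y3 >= 0

Solving the primal: x* = (9, 6.5).
  primal value c^T x* = 42.5.
Solving the dual: y* = (2.5, 0, 0.5).
  dual value b^T y* = 42.5.
Strong duality: c^T x* = b^T y*. Confirmed.

42.5


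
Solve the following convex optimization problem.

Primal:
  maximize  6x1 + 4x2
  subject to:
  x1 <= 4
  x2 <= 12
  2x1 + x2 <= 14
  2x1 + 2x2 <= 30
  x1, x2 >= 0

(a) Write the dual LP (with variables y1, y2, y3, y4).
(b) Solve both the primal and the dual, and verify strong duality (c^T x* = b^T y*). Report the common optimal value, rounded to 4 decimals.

The standard primal-dual pair for 'max c^T x s.t. A x <= b, x >= 0' is:
  Dual:  min b^T y  s.t.  A^T y >= c,  y >= 0.

So the dual LP is:
  minimize  4y1 + 12y2 + 14y3 + 30y4
  subject to:
    y1 + 2y3 + 2y4 >= 6
    y2 + y3 + 2y4 >= 4
    y1, y2, y3, y4 >= 0

Solving the primal: x* = (1, 12).
  primal value c^T x* = 54.
Solving the dual: y* = (0, 1, 3, 0).
  dual value b^T y* = 54.
Strong duality: c^T x* = b^T y*. Confirmed.

54


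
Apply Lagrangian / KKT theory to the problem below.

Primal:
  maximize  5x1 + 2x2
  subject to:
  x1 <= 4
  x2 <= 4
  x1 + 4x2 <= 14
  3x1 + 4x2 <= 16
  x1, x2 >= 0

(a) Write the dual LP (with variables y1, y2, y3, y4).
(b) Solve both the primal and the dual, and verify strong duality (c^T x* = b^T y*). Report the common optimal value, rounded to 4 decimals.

The standard primal-dual pair for 'max c^T x s.t. A x <= b, x >= 0' is:
  Dual:  min b^T y  s.t.  A^T y >= c,  y >= 0.

So the dual LP is:
  minimize  4y1 + 4y2 + 14y3 + 16y4
  subject to:
    y1 + y3 + 3y4 >= 5
    y2 + 4y3 + 4y4 >= 2
    y1, y2, y3, y4 >= 0

Solving the primal: x* = (4, 1).
  primal value c^T x* = 22.
Solving the dual: y* = (3.5, 0, 0, 0.5).
  dual value b^T y* = 22.
Strong duality: c^T x* = b^T y*. Confirmed.

22


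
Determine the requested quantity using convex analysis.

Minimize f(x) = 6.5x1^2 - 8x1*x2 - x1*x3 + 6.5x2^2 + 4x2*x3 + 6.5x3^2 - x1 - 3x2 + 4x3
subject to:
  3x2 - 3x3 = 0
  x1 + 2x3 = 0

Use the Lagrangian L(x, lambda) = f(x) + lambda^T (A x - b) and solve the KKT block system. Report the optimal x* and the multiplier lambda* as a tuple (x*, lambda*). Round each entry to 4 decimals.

Form the Lagrangian:
  L(x, lambda) = (1/2) x^T Q x + c^T x + lambda^T (A x - b)
Stationarity (grad_x L = 0): Q x + c + A^T lambda = 0.
Primal feasibility: A x = b.

This gives the KKT block system:
  [ Q   A^T ] [ x     ]   [-c ]
  [ A    0  ] [ lambda ] = [ b ]

Solving the linear system:
  x*      = (0.0492, -0.0246, -0.0246)
  lambda* = (1.2705, 0.1393)
  f(x*)   = -0.0369

x* = (0.0492, -0.0246, -0.0246), lambda* = (1.2705, 0.1393)


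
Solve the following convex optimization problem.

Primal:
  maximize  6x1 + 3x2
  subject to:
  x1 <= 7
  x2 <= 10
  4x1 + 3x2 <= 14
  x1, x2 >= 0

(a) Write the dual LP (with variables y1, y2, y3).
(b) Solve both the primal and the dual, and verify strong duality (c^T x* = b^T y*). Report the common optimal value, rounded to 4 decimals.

The standard primal-dual pair for 'max c^T x s.t. A x <= b, x >= 0' is:
  Dual:  min b^T y  s.t.  A^T y >= c,  y >= 0.

So the dual LP is:
  minimize  7y1 + 10y2 + 14y3
  subject to:
    y1 + 4y3 >= 6
    y2 + 3y3 >= 3
    y1, y2, y3 >= 0

Solving the primal: x* = (3.5, 0).
  primal value c^T x* = 21.
Solving the dual: y* = (0, 0, 1.5).
  dual value b^T y* = 21.
Strong duality: c^T x* = b^T y*. Confirmed.

21


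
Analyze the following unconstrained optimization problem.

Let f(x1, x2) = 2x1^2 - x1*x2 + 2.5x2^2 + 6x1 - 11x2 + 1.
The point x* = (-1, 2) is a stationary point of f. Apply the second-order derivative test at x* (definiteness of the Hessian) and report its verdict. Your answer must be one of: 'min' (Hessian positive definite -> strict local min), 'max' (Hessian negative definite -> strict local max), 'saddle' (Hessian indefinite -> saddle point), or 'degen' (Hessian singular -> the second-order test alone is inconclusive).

Compute the Hessian H = grad^2 f:
  H = [[4, -1], [-1, 5]]
Verify stationarity: grad f(x*) = H x* + g = (0, 0).
Eigenvalues of H: 3.382, 5.618.
Both eigenvalues > 0, so H is positive definite -> x* is a strict local min.

min


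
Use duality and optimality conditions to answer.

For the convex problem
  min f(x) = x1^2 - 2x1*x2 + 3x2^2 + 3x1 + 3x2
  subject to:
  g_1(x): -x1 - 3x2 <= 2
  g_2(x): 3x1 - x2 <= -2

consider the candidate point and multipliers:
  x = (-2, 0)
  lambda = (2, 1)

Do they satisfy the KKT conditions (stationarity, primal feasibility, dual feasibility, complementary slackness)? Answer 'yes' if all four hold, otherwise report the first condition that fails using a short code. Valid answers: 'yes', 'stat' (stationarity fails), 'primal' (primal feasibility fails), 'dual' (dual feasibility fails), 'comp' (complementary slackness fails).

Gradient of f: grad f(x) = Q x + c = (-1, 7)
Constraint values g_i(x) = a_i^T x - b_i:
  g_1((-2, 0)) = 0
  g_2((-2, 0)) = -4
Stationarity residual: grad f(x) + sum_i lambda_i a_i = (0, 0)
  -> stationarity OK
Primal feasibility (all g_i <= 0): OK
Dual feasibility (all lambda_i >= 0): OK
Complementary slackness (lambda_i * g_i(x) = 0 for all i): FAILS

Verdict: the first failing condition is complementary_slackness -> comp.

comp


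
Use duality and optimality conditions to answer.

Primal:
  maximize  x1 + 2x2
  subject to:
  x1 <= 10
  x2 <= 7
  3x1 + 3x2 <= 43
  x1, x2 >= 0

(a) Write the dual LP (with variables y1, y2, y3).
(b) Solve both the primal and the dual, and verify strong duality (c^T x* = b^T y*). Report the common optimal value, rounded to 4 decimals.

The standard primal-dual pair for 'max c^T x s.t. A x <= b, x >= 0' is:
  Dual:  min b^T y  s.t.  A^T y >= c,  y >= 0.

So the dual LP is:
  minimize  10y1 + 7y2 + 43y3
  subject to:
    y1 + 3y3 >= 1
    y2 + 3y3 >= 2
    y1, y2, y3 >= 0

Solving the primal: x* = (7.3333, 7).
  primal value c^T x* = 21.3333.
Solving the dual: y* = (0, 1, 0.3333).
  dual value b^T y* = 21.3333.
Strong duality: c^T x* = b^T y*. Confirmed.

21.3333


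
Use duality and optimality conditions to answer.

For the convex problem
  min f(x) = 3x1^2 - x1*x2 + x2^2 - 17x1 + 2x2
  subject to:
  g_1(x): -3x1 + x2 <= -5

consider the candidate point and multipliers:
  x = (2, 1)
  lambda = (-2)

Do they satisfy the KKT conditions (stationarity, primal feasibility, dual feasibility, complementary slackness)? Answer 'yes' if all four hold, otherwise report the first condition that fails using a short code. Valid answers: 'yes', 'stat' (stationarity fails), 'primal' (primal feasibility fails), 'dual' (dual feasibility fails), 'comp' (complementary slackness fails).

Gradient of f: grad f(x) = Q x + c = (-6, 2)
Constraint values g_i(x) = a_i^T x - b_i:
  g_1((2, 1)) = 0
Stationarity residual: grad f(x) + sum_i lambda_i a_i = (0, 0)
  -> stationarity OK
Primal feasibility (all g_i <= 0): OK
Dual feasibility (all lambda_i >= 0): FAILS
Complementary slackness (lambda_i * g_i(x) = 0 for all i): OK

Verdict: the first failing condition is dual_feasibility -> dual.

dual


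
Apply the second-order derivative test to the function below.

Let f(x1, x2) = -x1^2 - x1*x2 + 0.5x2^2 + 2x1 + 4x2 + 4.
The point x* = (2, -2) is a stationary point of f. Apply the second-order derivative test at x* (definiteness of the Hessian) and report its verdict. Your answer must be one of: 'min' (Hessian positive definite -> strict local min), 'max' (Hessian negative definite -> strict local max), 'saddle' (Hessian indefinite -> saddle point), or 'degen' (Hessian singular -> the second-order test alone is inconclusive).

Compute the Hessian H = grad^2 f:
  H = [[-2, -1], [-1, 1]]
Verify stationarity: grad f(x*) = H x* + g = (0, 0).
Eigenvalues of H: -2.3028, 1.3028.
Eigenvalues have mixed signs, so H is indefinite -> x* is a saddle point.

saddle


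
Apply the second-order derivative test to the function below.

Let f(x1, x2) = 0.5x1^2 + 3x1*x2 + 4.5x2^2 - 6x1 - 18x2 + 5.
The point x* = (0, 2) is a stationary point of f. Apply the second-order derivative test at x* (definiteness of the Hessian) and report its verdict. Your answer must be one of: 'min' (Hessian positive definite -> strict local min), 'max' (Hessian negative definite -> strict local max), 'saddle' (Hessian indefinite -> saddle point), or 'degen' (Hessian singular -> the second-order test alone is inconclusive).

Compute the Hessian H = grad^2 f:
  H = [[1, 3], [3, 9]]
Verify stationarity: grad f(x*) = H x* + g = (0, 0).
Eigenvalues of H: 0, 10.
H has a zero eigenvalue (singular; positive semidefinite but not definite), so H is neither positive definite, negative definite, nor indefinite. The second-order test alone is inconclusive -> degen.
(Indeed, f is constant along the null direction of H through x*, so x* is not a strict local extremum.)

degen


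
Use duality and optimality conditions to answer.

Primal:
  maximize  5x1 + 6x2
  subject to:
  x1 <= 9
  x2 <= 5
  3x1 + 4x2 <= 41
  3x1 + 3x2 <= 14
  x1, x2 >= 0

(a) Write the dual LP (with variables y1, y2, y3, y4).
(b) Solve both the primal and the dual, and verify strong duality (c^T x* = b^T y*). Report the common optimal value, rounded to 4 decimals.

The standard primal-dual pair for 'max c^T x s.t. A x <= b, x >= 0' is:
  Dual:  min b^T y  s.t.  A^T y >= c,  y >= 0.

So the dual LP is:
  minimize  9y1 + 5y2 + 41y3 + 14y4
  subject to:
    y1 + 3y3 + 3y4 >= 5
    y2 + 4y3 + 3y4 >= 6
    y1, y2, y3, y4 >= 0

Solving the primal: x* = (0, 4.6667).
  primal value c^T x* = 28.
Solving the dual: y* = (0, 0, 0, 2).
  dual value b^T y* = 28.
Strong duality: c^T x* = b^T y*. Confirmed.

28


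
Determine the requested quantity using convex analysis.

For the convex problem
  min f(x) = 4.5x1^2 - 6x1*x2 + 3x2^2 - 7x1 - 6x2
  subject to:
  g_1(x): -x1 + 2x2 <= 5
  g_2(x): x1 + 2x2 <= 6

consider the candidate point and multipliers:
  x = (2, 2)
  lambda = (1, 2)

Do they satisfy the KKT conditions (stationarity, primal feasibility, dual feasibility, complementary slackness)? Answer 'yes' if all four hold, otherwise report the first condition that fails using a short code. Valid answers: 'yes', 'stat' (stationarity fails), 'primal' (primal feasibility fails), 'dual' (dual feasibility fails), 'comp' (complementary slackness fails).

Gradient of f: grad f(x) = Q x + c = (-1, -6)
Constraint values g_i(x) = a_i^T x - b_i:
  g_1((2, 2)) = -3
  g_2((2, 2)) = 0
Stationarity residual: grad f(x) + sum_i lambda_i a_i = (0, 0)
  -> stationarity OK
Primal feasibility (all g_i <= 0): OK
Dual feasibility (all lambda_i >= 0): OK
Complementary slackness (lambda_i * g_i(x) = 0 for all i): FAILS

Verdict: the first failing condition is complementary_slackness -> comp.

comp


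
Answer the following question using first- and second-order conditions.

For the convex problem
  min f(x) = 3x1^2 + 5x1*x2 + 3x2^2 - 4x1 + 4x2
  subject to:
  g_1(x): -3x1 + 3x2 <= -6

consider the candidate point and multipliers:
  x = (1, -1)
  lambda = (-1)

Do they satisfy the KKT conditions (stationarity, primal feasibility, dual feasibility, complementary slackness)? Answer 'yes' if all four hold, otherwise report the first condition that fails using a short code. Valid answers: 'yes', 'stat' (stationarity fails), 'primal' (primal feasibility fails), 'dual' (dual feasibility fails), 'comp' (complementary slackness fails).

Gradient of f: grad f(x) = Q x + c = (-3, 3)
Constraint values g_i(x) = a_i^T x - b_i:
  g_1((1, -1)) = 0
Stationarity residual: grad f(x) + sum_i lambda_i a_i = (0, 0)
  -> stationarity OK
Primal feasibility (all g_i <= 0): OK
Dual feasibility (all lambda_i >= 0): FAILS
Complementary slackness (lambda_i * g_i(x) = 0 for all i): OK

Verdict: the first failing condition is dual_feasibility -> dual.

dual


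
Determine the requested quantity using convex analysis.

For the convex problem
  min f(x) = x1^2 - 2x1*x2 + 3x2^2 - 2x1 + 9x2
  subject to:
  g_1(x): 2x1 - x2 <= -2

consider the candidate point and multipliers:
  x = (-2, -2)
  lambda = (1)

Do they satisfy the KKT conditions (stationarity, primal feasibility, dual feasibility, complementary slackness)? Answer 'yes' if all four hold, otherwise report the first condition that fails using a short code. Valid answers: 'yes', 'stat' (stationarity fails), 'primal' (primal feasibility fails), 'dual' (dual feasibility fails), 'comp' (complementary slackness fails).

Gradient of f: grad f(x) = Q x + c = (-2, 1)
Constraint values g_i(x) = a_i^T x - b_i:
  g_1((-2, -2)) = 0
Stationarity residual: grad f(x) + sum_i lambda_i a_i = (0, 0)
  -> stationarity OK
Primal feasibility (all g_i <= 0): OK
Dual feasibility (all lambda_i >= 0): OK
Complementary slackness (lambda_i * g_i(x) = 0 for all i): OK

Verdict: yes, KKT holds.

yes


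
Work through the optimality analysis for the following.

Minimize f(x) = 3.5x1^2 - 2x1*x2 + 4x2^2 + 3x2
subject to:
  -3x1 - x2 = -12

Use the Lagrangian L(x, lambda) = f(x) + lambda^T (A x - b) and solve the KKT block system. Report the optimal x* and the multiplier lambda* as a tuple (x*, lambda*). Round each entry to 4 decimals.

Form the Lagrangian:
  L(x, lambda) = (1/2) x^T Q x + c^T x + lambda^T (A x - b)
Stationarity (grad_x L = 0): Q x + c + A^T lambda = 0.
Primal feasibility: A x = b.

This gives the KKT block system:
  [ Q   A^T ] [ x     ]   [-c ]
  [ A    0  ] [ lambda ] = [ b ]

Solving the linear system:
  x*      = (3.5275, 1.4176)
  lambda* = (7.2857)
  f(x*)   = 45.8407

x* = (3.5275, 1.4176), lambda* = (7.2857)


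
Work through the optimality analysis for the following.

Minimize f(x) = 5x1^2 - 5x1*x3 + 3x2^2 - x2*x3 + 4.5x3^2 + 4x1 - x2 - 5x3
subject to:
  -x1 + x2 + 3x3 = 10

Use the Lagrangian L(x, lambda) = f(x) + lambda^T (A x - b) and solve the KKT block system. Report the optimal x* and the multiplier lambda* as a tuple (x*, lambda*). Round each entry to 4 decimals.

Form the Lagrangian:
  L(x, lambda) = (1/2) x^T Q x + c^T x + lambda^T (A x - b)
Stationarity (grad_x L = 0): Q x + c + A^T lambda = 0.
Primal feasibility: A x = b.

This gives the KKT block system:
  [ Q   A^T ] [ x     ]   [-c ]
  [ A    0  ] [ lambda ] = [ b ]

Solving the linear system:
  x*      = (0.4943, 1.6307, 2.9545)
  lambda* = (-5.8295)
  f(x*)   = 21.9347

x* = (0.4943, 1.6307, 2.9545), lambda* = (-5.8295)


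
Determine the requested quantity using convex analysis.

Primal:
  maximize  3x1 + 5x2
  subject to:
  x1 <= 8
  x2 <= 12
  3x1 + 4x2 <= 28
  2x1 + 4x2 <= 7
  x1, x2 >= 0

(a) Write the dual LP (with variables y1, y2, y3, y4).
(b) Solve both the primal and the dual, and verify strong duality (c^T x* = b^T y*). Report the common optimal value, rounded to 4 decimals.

The standard primal-dual pair for 'max c^T x s.t. A x <= b, x >= 0' is:
  Dual:  min b^T y  s.t.  A^T y >= c,  y >= 0.

So the dual LP is:
  minimize  8y1 + 12y2 + 28y3 + 7y4
  subject to:
    y1 + 3y3 + 2y4 >= 3
    y2 + 4y3 + 4y4 >= 5
    y1, y2, y3, y4 >= 0

Solving the primal: x* = (3.5, 0).
  primal value c^T x* = 10.5.
Solving the dual: y* = (0, 0, 0, 1.5).
  dual value b^T y* = 10.5.
Strong duality: c^T x* = b^T y*. Confirmed.

10.5


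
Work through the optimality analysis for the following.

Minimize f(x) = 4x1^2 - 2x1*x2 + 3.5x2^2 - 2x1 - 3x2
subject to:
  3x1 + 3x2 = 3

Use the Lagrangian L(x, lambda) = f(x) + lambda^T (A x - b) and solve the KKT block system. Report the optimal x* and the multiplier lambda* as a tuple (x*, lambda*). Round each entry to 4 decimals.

Form the Lagrangian:
  L(x, lambda) = (1/2) x^T Q x + c^T x + lambda^T (A x - b)
Stationarity (grad_x L = 0): Q x + c + A^T lambda = 0.
Primal feasibility: A x = b.

This gives the KKT block system:
  [ Q   A^T ] [ x     ]   [-c ]
  [ A    0  ] [ lambda ] = [ b ]

Solving the linear system:
  x*      = (0.4211, 0.5789)
  lambda* = (-0.0702)
  f(x*)   = -1.1842

x* = (0.4211, 0.5789), lambda* = (-0.0702)


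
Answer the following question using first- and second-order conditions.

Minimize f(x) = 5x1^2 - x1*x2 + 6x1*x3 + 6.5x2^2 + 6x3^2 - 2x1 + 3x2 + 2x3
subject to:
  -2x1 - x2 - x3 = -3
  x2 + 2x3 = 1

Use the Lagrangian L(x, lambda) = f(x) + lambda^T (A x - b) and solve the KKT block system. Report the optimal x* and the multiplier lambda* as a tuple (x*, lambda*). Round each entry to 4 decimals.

Form the Lagrangian:
  L(x, lambda) = (1/2) x^T Q x + c^T x + lambda^T (A x - b)
Stationarity (grad_x L = 0): Q x + c + A^T lambda = 0.
Primal feasibility: A x = b.

This gives the KKT block system:
  [ Q   A^T ] [ x     ]   [-c ]
  [ A    0  ] [ lambda ] = [ b ]

Solving the linear system:
  x*      = (1.1242, 0.5034, 0.2483)
  lambda* = (5.1141, -3.3054)
  f(x*)   = 9.203

x* = (1.1242, 0.5034, 0.2483), lambda* = (5.1141, -3.3054)


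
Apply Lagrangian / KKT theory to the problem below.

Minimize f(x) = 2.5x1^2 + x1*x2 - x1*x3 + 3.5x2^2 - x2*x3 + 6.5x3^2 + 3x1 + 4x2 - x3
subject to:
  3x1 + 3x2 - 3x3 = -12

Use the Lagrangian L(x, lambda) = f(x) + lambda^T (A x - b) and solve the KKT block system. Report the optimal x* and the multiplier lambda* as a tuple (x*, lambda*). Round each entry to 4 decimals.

Form the Lagrangian:
  L(x, lambda) = (1/2) x^T Q x + c^T x + lambda^T (A x - b)
Stationarity (grad_x L = 0): Q x + c + A^T lambda = 0.
Primal feasibility: A x = b.

This gives the KKT block system:
  [ Q   A^T ] [ x     ]   [-c ]
  [ A    0  ] [ lambda ] = [ b ]

Solving the linear system:
  x*      = (-2, -1.5, 0.5)
  lambda* = (3)
  f(x*)   = 11.75

x* = (-2, -1.5, 0.5), lambda* = (3)


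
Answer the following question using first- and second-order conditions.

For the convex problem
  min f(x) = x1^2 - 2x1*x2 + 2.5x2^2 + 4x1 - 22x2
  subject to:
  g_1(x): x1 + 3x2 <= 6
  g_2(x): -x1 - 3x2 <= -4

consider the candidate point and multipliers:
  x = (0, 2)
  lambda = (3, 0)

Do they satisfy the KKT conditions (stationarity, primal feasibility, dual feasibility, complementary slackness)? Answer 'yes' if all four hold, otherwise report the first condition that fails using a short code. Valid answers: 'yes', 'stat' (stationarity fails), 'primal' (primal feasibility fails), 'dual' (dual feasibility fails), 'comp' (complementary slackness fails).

Gradient of f: grad f(x) = Q x + c = (0, -12)
Constraint values g_i(x) = a_i^T x - b_i:
  g_1((0, 2)) = 0
  g_2((0, 2)) = -2
Stationarity residual: grad f(x) + sum_i lambda_i a_i = (3, -3)
  -> stationarity FAILS
Primal feasibility (all g_i <= 0): OK
Dual feasibility (all lambda_i >= 0): OK
Complementary slackness (lambda_i * g_i(x) = 0 for all i): OK

Verdict: the first failing condition is stationarity -> stat.

stat


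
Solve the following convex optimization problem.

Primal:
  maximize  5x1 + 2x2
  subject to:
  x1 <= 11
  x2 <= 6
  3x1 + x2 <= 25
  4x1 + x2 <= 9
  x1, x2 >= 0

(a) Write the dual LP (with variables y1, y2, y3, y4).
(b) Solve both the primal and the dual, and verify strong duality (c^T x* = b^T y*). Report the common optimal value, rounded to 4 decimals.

The standard primal-dual pair for 'max c^T x s.t. A x <= b, x >= 0' is:
  Dual:  min b^T y  s.t.  A^T y >= c,  y >= 0.

So the dual LP is:
  minimize  11y1 + 6y2 + 25y3 + 9y4
  subject to:
    y1 + 3y3 + 4y4 >= 5
    y2 + y3 + y4 >= 2
    y1, y2, y3, y4 >= 0

Solving the primal: x* = (0.75, 6).
  primal value c^T x* = 15.75.
Solving the dual: y* = (0, 0.75, 0, 1.25).
  dual value b^T y* = 15.75.
Strong duality: c^T x* = b^T y*. Confirmed.

15.75


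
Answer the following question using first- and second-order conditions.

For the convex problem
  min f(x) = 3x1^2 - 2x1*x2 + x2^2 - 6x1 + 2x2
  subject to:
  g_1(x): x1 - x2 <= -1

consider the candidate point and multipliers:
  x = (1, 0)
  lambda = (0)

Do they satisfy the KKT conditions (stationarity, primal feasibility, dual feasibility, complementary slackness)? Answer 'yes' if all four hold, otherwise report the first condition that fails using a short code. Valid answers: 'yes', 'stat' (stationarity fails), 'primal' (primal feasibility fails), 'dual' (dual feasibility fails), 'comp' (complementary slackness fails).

Gradient of f: grad f(x) = Q x + c = (0, 0)
Constraint values g_i(x) = a_i^T x - b_i:
  g_1((1, 0)) = 2
Stationarity residual: grad f(x) + sum_i lambda_i a_i = (0, 0)
  -> stationarity OK
Primal feasibility (all g_i <= 0): FAILS
Dual feasibility (all lambda_i >= 0): OK
Complementary slackness (lambda_i * g_i(x) = 0 for all i): OK

Verdict: the first failing condition is primal_feasibility -> primal.

primal


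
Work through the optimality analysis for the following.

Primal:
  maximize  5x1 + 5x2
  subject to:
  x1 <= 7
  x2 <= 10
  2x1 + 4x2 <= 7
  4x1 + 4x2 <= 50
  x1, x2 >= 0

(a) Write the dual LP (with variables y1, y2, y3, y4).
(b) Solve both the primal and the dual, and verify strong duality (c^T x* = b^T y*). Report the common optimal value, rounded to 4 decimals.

The standard primal-dual pair for 'max c^T x s.t. A x <= b, x >= 0' is:
  Dual:  min b^T y  s.t.  A^T y >= c,  y >= 0.

So the dual LP is:
  minimize  7y1 + 10y2 + 7y3 + 50y4
  subject to:
    y1 + 2y3 + 4y4 >= 5
    y2 + 4y3 + 4y4 >= 5
    y1, y2, y3, y4 >= 0

Solving the primal: x* = (3.5, 0).
  primal value c^T x* = 17.5.
Solving the dual: y* = (0, 0, 2.5, 0).
  dual value b^T y* = 17.5.
Strong duality: c^T x* = b^T y*. Confirmed.

17.5


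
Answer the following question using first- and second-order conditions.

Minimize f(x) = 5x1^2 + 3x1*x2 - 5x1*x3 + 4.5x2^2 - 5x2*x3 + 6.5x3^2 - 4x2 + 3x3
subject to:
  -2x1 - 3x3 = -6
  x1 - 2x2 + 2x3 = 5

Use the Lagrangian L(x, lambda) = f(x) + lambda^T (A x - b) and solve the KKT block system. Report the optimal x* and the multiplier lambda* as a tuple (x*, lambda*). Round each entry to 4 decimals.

Form the Lagrangian:
  L(x, lambda) = (1/2) x^T Q x + c^T x + lambda^T (A x - b)
Stationarity (grad_x L = 0): Q x + c + A^T lambda = 0.
Primal feasibility: A x = b.

This gives the KKT block system:
  [ Q   A^T ] [ x     ]   [-c ]
  [ A    0  ] [ lambda ] = [ b ]

Solving the linear system:
  x*      = (1.4291, -0.7382, 1.0472)
  lambda* = (0.5223, -5.7962)
  f(x*)   = 19.1046

x* = (1.4291, -0.7382, 1.0472), lambda* = (0.5223, -5.7962)


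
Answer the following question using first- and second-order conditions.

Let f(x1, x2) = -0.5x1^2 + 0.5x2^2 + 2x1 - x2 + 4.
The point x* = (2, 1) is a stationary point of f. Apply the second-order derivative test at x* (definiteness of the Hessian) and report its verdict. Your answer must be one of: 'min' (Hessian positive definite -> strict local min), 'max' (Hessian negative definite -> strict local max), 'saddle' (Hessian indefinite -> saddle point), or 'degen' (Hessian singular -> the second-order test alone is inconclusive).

Compute the Hessian H = grad^2 f:
  H = [[-1, 0], [0, 1]]
Verify stationarity: grad f(x*) = H x* + g = (0, 0).
Eigenvalues of H: -1, 1.
Eigenvalues have mixed signs, so H is indefinite -> x* is a saddle point.

saddle


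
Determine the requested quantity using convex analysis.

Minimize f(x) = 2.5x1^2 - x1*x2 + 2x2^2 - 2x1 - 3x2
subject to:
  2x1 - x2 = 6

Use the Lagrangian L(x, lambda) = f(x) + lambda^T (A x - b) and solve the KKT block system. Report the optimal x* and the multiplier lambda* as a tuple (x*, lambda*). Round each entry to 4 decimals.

Form the Lagrangian:
  L(x, lambda) = (1/2) x^T Q x + c^T x + lambda^T (A x - b)
Stationarity (grad_x L = 0): Q x + c + A^T lambda = 0.
Primal feasibility: A x = b.

This gives the KKT block system:
  [ Q   A^T ] [ x     ]   [-c ]
  [ A    0  ] [ lambda ] = [ b ]

Solving the linear system:
  x*      = (2.9412, -0.1176)
  lambda* = (-6.4118)
  f(x*)   = 16.4706

x* = (2.9412, -0.1176), lambda* = (-6.4118)


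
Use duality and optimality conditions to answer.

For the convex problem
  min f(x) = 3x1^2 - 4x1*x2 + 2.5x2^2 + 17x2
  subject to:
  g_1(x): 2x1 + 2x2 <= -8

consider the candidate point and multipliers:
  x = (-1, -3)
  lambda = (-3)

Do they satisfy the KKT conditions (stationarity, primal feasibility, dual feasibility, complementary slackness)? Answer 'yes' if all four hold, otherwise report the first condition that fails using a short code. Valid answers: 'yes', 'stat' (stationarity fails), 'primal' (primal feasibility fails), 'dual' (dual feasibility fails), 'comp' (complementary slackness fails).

Gradient of f: grad f(x) = Q x + c = (6, 6)
Constraint values g_i(x) = a_i^T x - b_i:
  g_1((-1, -3)) = 0
Stationarity residual: grad f(x) + sum_i lambda_i a_i = (0, 0)
  -> stationarity OK
Primal feasibility (all g_i <= 0): OK
Dual feasibility (all lambda_i >= 0): FAILS
Complementary slackness (lambda_i * g_i(x) = 0 for all i): OK

Verdict: the first failing condition is dual_feasibility -> dual.

dual


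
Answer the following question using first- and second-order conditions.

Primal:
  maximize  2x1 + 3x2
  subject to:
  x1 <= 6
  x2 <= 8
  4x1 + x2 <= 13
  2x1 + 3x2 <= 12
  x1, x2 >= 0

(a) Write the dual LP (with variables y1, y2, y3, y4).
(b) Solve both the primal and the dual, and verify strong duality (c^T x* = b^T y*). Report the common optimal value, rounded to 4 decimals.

The standard primal-dual pair for 'max c^T x s.t. A x <= b, x >= 0' is:
  Dual:  min b^T y  s.t.  A^T y >= c,  y >= 0.

So the dual LP is:
  minimize  6y1 + 8y2 + 13y3 + 12y4
  subject to:
    y1 + 4y3 + 2y4 >= 2
    y2 + y3 + 3y4 >= 3
    y1, y2, y3, y4 >= 0

Solving the primal: x* = (2.7, 2.2).
  primal value c^T x* = 12.
Solving the dual: y* = (0, 0, 0, 1).
  dual value b^T y* = 12.
Strong duality: c^T x* = b^T y*. Confirmed.

12


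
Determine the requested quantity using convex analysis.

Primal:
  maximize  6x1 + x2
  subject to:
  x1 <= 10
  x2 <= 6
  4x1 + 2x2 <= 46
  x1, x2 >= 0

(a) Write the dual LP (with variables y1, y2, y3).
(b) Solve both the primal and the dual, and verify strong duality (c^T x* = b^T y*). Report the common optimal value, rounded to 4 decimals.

The standard primal-dual pair for 'max c^T x s.t. A x <= b, x >= 0' is:
  Dual:  min b^T y  s.t.  A^T y >= c,  y >= 0.

So the dual LP is:
  minimize  10y1 + 6y2 + 46y3
  subject to:
    y1 + 4y3 >= 6
    y2 + 2y3 >= 1
    y1, y2, y3 >= 0

Solving the primal: x* = (10, 3).
  primal value c^T x* = 63.
Solving the dual: y* = (4, 0, 0.5).
  dual value b^T y* = 63.
Strong duality: c^T x* = b^T y*. Confirmed.

63


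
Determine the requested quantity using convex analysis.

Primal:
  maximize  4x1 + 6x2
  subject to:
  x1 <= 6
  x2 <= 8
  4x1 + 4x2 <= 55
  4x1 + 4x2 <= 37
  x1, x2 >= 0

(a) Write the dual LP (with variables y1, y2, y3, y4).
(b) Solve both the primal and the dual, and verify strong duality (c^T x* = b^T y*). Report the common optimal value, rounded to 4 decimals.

The standard primal-dual pair for 'max c^T x s.t. A x <= b, x >= 0' is:
  Dual:  min b^T y  s.t.  A^T y >= c,  y >= 0.

So the dual LP is:
  minimize  6y1 + 8y2 + 55y3 + 37y4
  subject to:
    y1 + 4y3 + 4y4 >= 4
    y2 + 4y3 + 4y4 >= 6
    y1, y2, y3, y4 >= 0

Solving the primal: x* = (1.25, 8).
  primal value c^T x* = 53.
Solving the dual: y* = (0, 2, 0, 1).
  dual value b^T y* = 53.
Strong duality: c^T x* = b^T y*. Confirmed.

53


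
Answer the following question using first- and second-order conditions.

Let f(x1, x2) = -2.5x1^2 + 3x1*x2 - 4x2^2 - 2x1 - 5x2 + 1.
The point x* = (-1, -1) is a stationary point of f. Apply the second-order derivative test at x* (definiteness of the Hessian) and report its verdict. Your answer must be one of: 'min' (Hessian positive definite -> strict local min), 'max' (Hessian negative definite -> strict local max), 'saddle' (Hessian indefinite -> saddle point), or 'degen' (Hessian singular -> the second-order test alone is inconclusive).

Compute the Hessian H = grad^2 f:
  H = [[-5, 3], [3, -8]]
Verify stationarity: grad f(x*) = H x* + g = (0, 0).
Eigenvalues of H: -9.8541, -3.1459.
Both eigenvalues < 0, so H is negative definite -> x* is a strict local max.

max


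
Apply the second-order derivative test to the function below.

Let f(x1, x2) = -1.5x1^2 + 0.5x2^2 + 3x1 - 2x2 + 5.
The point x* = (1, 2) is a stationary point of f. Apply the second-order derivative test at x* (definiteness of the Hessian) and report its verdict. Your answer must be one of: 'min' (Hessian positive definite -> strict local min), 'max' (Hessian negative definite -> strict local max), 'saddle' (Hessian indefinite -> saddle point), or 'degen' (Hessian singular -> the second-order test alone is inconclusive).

Compute the Hessian H = grad^2 f:
  H = [[-3, 0], [0, 1]]
Verify stationarity: grad f(x*) = H x* + g = (0, 0).
Eigenvalues of H: -3, 1.
Eigenvalues have mixed signs, so H is indefinite -> x* is a saddle point.

saddle


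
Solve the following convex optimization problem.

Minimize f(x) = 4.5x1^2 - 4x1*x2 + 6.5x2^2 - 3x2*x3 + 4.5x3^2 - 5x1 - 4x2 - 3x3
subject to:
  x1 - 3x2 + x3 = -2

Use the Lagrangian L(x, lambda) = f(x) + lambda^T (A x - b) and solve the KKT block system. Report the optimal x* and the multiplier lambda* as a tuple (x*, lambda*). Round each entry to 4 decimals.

Form the Lagrangian:
  L(x, lambda) = (1/2) x^T Q x + c^T x + lambda^T (A x - b)
Stationarity (grad_x L = 0): Q x + c + A^T lambda = 0.
Primal feasibility: A x = b.

This gives the KKT block system:
  [ Q   A^T ] [ x     ]   [-c ]
  [ A    0  ] [ lambda ] = [ b ]

Solving the linear system:
  x*      = (0.8425, 1.113, 0.4966)
  lambda* = (1.8699)
  f(x*)   = -3.2072

x* = (0.8425, 1.113, 0.4966), lambda* = (1.8699)


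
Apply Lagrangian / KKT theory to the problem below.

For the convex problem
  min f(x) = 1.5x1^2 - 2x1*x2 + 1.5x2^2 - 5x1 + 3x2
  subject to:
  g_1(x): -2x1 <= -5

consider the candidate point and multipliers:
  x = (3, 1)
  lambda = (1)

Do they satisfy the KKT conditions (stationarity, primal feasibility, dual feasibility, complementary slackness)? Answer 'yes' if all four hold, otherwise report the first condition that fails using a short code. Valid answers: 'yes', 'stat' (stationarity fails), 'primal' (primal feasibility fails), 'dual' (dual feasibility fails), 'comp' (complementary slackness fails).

Gradient of f: grad f(x) = Q x + c = (2, 0)
Constraint values g_i(x) = a_i^T x - b_i:
  g_1((3, 1)) = -1
Stationarity residual: grad f(x) + sum_i lambda_i a_i = (0, 0)
  -> stationarity OK
Primal feasibility (all g_i <= 0): OK
Dual feasibility (all lambda_i >= 0): OK
Complementary slackness (lambda_i * g_i(x) = 0 for all i): FAILS

Verdict: the first failing condition is complementary_slackness -> comp.

comp


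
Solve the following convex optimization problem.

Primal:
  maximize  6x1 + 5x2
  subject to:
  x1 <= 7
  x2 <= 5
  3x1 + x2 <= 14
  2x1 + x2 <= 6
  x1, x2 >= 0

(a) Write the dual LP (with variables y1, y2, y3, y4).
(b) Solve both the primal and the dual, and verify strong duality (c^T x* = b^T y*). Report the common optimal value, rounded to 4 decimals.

The standard primal-dual pair for 'max c^T x s.t. A x <= b, x >= 0' is:
  Dual:  min b^T y  s.t.  A^T y >= c,  y >= 0.

So the dual LP is:
  minimize  7y1 + 5y2 + 14y3 + 6y4
  subject to:
    y1 + 3y3 + 2y4 >= 6
    y2 + y3 + y4 >= 5
    y1, y2, y3, y4 >= 0

Solving the primal: x* = (0.5, 5).
  primal value c^T x* = 28.
Solving the dual: y* = (0, 2, 0, 3).
  dual value b^T y* = 28.
Strong duality: c^T x* = b^T y*. Confirmed.

28
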